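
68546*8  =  548368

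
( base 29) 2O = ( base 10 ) 82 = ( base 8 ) 122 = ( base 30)2m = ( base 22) 3G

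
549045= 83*6615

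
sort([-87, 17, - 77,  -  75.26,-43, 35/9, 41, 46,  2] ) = [ - 87, -77,-75.26, - 43, 2 , 35/9 , 17,41, 46 ] 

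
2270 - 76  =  2194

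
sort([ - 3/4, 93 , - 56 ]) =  [ - 56 , - 3/4,  93 ] 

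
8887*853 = 7580611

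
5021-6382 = -1361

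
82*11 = 902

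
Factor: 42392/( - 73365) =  - 2^3*3^( - 1)*5^( - 1) * 7^1*67^( - 1) * 73^( - 1 )*757^1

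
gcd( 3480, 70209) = 87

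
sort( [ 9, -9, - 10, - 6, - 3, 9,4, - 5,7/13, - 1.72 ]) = [ - 10, - 9, -6 ,-5, - 3,  -  1.72,  7/13, 4, 9,9]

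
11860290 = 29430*403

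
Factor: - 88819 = -88819^1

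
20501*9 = 184509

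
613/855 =613/855 = 0.72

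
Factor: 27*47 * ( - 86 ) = -109134 = -2^1*3^3*43^1*47^1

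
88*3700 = 325600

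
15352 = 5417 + 9935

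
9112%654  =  610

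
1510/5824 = 755/2912 = 0.26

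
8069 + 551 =8620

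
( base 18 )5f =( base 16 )69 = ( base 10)105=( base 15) 70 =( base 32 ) 39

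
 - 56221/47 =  - 56221/47=- 1196.19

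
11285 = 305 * 37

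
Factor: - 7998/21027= - 62/163 = - 2^1*31^1 * 163^( - 1) 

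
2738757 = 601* 4557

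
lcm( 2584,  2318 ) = 157624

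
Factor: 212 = 2^2 *53^1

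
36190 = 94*385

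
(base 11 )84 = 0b1011100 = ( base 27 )3B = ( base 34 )2o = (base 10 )92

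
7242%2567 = 2108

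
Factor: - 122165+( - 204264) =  - 197^1*1657^1 = - 326429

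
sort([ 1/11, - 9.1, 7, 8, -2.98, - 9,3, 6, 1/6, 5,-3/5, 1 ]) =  [ - 9.1,-9,-2.98,-3/5,1/11, 1/6 , 1, 3,5,6, 7, 8 ]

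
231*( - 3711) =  - 857241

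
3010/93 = 32 +34/93 = 32.37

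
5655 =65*87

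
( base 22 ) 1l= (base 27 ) 1g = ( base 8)53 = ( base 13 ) 34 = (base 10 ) 43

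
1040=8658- 7618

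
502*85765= 43054030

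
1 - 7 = - 6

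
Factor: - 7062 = -2^1*3^1*11^1* 107^1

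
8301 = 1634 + 6667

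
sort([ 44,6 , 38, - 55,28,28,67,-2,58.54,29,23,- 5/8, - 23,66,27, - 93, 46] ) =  [ - 93, - 55, - 23, - 2, - 5/8,6,23 , 27,28,28,29,38,  44, 46, 58.54, 66,67]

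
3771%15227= 3771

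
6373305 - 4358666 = 2014639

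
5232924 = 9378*558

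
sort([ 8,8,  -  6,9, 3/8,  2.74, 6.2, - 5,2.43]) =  [ - 6,- 5 , 3/8,  2.43,2.74,6.2,  8, 8,9 ]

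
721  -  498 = 223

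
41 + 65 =106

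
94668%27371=12555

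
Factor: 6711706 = 2^1 * 3355853^1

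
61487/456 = 61487/456 = 134.84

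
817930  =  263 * 3110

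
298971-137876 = 161095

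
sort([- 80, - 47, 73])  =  [ -80, - 47, 73 ]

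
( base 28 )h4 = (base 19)165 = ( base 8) 740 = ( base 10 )480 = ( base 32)F0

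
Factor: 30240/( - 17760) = -3^2 *7^1 * 37^(-1) = -63/37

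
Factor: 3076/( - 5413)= - 2^2*769^1 * 5413^(- 1)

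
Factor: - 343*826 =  - 283318 = - 2^1*7^4*59^1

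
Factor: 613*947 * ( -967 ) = -561354137 = - 613^1*947^1 * 967^1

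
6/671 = 6/671 = 0.01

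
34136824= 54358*628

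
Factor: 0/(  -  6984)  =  0^1  =  0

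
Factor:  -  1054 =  - 2^1*17^1*31^1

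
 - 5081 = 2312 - 7393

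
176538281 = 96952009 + 79586272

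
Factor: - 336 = - 2^4 * 3^1*7^1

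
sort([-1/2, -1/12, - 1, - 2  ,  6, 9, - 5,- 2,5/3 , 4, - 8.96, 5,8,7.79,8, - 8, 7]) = [-8.96, -8 ,  -  5, - 2, - 2, - 1,  -  1/2,-1/12,5/3,4, 5,  6, 7, 7.79, 8, 8, 9]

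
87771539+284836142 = 372607681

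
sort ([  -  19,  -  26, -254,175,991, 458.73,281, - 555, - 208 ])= [- 555, - 254, - 208 , -26, - 19 , 175,281, 458.73,991 ]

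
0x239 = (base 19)1ai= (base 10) 569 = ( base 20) 189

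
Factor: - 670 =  - 2^1*5^1*67^1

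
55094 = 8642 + 46452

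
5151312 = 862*5976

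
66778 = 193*346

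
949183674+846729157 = 1795912831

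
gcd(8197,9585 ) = 1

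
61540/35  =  1758 + 2/7 = 1758.29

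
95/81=1 + 14/81 =1.17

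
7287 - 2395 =4892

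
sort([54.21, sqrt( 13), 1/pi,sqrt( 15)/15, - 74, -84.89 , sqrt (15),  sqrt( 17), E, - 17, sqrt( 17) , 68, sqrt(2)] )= [ - 84.89, - 74, - 17,sqrt (15 )/15, 1/pi, sqrt ( 2), E, sqrt( 13 ),sqrt(15 ),  sqrt(17), sqrt(17), 54.21,68 ]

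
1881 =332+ 1549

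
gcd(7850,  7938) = 2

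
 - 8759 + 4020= -4739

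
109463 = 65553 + 43910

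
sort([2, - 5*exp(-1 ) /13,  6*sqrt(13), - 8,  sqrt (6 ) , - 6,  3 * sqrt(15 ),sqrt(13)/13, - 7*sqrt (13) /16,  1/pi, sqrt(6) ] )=[-8, - 6,-7*sqrt( 13)/16,-5*exp( - 1)/13, sqrt ( 13 )/13, 1/pi,2,sqrt(6), sqrt(6 ), 3*sqrt(15),  6*sqrt (13) ]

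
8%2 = 0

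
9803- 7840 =1963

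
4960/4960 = 1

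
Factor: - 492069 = - 3^1 * 164023^1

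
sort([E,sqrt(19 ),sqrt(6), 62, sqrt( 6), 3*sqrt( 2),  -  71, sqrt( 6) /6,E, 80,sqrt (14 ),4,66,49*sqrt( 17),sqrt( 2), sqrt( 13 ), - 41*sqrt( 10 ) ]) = [ - 41*sqrt( 10 ), - 71,sqrt (6)/6,sqrt( 2), sqrt ( 6), sqrt( 6),E,E, sqrt( 13 ), sqrt( 14 ),4, 3*sqrt( 2 ),sqrt(19 ), 62, 66, 80, 49*sqrt ( 17 ) ]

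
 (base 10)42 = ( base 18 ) 26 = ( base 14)30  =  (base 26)1g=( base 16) 2a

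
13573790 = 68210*199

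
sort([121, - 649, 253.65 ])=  [ - 649, 121, 253.65]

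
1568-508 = 1060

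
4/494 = 2/247 = 0.01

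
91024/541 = 91024/541 = 168.25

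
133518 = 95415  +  38103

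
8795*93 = 817935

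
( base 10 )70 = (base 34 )22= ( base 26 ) 2I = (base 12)5a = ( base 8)106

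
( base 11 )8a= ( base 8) 142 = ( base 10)98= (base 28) 3E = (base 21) 4E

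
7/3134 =7/3134 = 0.00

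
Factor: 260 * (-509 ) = - 132340 =- 2^2*5^1*13^1*509^1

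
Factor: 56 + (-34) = 22 = 2^1*11^1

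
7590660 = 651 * 11660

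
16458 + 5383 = 21841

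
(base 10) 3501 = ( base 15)1086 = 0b110110101101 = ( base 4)312231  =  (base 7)13131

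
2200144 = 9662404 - 7462260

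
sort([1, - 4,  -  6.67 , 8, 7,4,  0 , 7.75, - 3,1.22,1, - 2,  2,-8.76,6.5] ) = [ - 8.76 , - 6.67, - 4, -3, - 2 , 0, 1,1,1.22,  2,4 , 6.5,7, 7.75,8]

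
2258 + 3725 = 5983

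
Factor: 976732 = 2^2*61^1 *4003^1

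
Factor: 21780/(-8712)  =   - 2^ (-1 )*5^1 = -5/2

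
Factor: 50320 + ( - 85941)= - 35621 = -179^1*199^1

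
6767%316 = 131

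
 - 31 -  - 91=60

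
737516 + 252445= 989961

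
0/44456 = 0 = 0.00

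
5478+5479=10957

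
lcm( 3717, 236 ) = 14868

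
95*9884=938980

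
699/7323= 233/2441 = 0.10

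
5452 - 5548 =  - 96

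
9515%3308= 2899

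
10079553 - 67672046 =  - 57592493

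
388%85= 48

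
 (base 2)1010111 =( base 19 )4B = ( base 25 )3c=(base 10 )87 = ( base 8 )127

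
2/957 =2/957 = 0.00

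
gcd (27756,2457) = 27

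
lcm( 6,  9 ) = 18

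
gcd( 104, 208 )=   104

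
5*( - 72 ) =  - 360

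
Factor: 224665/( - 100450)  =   - 2^ (-1 )* 5^( - 1 )  *  7^1*41^(-1 ) * 131^1 = - 917/410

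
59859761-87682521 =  - 27822760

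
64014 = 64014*1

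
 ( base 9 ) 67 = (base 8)75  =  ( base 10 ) 61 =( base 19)34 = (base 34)1R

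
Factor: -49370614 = -2^1*89^1 * 277363^1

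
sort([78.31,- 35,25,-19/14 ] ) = [ - 35, - 19/14 , 25, 78.31]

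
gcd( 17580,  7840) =20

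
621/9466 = 621/9466 = 0.07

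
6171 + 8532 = 14703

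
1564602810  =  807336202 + 757266608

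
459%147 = 18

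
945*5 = 4725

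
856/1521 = 856/1521=0.56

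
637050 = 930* 685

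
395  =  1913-1518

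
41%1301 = 41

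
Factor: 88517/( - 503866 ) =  - 13/74= - 2^ ( - 1)*13^1*37^( - 1) 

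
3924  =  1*3924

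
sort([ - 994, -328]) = [ - 994, - 328]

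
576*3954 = 2277504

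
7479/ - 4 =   -  7479/4= -  1869.75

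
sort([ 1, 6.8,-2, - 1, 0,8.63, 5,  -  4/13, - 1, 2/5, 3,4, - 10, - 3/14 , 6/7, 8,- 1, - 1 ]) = [-10, - 2,-1, - 1,-1, - 1,-4/13,-3/14, 0, 2/5, 6/7,1, 3, 4, 5,6.8 , 8,  8.63 ] 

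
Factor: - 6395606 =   -  2^1*7^1*61^1 * 7489^1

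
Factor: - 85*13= - 5^1*13^1  *17^1 = -1105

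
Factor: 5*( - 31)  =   - 155 =- 5^1*31^1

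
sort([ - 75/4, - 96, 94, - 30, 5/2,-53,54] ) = [ - 96,-53, - 30, - 75/4,5/2, 54,94]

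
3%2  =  1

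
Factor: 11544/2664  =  13/3 = 3^ (- 1)*13^1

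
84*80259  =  6741756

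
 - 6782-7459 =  - 14241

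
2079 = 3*693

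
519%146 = 81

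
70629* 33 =2330757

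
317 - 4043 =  - 3726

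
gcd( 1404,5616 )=1404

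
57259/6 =9543 + 1/6=9543.17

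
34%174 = 34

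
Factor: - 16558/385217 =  - 2^1*7^( - 1 )*17^1*113^ ( - 1 ) = - 34/791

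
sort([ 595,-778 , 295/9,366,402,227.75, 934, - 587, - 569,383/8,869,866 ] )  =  [ - 778,-587, - 569,295/9, 383/8, 227.75,366, 402,595,866 , 869,  934 ] 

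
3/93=1/31=0.03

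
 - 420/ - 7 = 60 + 0/1 =60.00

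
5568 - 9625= -4057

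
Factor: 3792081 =3^1*1264027^1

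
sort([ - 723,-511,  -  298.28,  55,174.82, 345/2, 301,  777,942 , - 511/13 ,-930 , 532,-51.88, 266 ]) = [-930, - 723,-511,- 298.28  , - 51.88,-511/13,55 , 345/2,174.82,266,301, 532,777,942 ] 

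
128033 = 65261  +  62772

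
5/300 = 1/60 =0.02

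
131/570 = 131/570 = 0.23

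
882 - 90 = 792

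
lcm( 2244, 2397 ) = 105468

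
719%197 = 128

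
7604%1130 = 824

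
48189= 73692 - 25503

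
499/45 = 11 + 4/45 = 11.09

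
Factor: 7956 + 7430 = 2^1* 7^2 * 157^1 = 15386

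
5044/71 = 5044/71 = 71.04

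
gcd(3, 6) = 3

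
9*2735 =24615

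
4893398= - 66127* ( - 74)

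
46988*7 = 328916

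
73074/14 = 5219 + 4/7 = 5219.57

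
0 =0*69721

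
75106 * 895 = 67219870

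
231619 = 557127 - 325508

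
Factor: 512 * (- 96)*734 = -36077568 = - 2^15 * 3^1 * 367^1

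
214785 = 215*999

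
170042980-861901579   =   - 691858599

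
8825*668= 5895100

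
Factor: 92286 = 2^1 * 3^3 * 1709^1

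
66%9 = 3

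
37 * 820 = 30340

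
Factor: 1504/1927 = 2^5*41^(- 1 )= 32/41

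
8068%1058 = 662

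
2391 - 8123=-5732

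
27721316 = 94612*293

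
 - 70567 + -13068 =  - 83635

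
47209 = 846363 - 799154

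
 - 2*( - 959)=1918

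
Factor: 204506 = 2^1*102253^1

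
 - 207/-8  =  25 + 7/8 = 25.88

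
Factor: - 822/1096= - 3/4 =- 2^(  -  2)*3^1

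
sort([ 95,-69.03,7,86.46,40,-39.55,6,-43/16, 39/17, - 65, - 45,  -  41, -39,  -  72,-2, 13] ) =[ - 72 ,- 69.03,  -  65, - 45,-41, - 39.55,-39, - 43/16, - 2, 39/17, 6, 7, 13,40,86.46,95]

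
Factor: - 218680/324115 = - 2^3*7^1*83^( - 1 ) = - 56/83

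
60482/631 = 60482/631 = 95.85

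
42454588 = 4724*8987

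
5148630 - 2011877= 3136753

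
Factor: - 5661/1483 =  -3^2*17^1*37^1*1483^( - 1 ) 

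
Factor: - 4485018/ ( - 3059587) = 2^1*3^1 * 29^ ( - 1)*31^1*24113^1*105503^(  -  1 )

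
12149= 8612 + 3537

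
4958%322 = 128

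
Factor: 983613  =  3^1*327871^1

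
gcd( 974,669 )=1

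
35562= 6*5927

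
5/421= 5/421 = 0.01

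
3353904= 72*46582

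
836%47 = 37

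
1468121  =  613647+854474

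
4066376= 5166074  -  1099698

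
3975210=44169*90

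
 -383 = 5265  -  5648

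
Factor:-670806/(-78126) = 249/29 = 3^1*29^( - 1) * 83^1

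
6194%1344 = 818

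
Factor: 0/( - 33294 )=0 =0^1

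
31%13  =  5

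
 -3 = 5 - 8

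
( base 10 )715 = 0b1011001011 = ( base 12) 4B7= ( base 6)3151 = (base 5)10330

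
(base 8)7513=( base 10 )3915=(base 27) 5A0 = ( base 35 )36U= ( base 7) 14262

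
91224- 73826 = 17398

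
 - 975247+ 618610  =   - 356637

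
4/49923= 4/49923= 0.00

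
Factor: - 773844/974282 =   -  386922/487141= -2^1*3^1 * 19^( - 1 )*59^1 * 1093^1*25639^(  -  1 ) 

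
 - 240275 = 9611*( - 25 ) 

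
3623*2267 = 8213341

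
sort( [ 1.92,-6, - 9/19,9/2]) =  [-6, - 9/19, 1.92 , 9/2] 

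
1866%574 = 144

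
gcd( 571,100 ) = 1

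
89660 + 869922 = 959582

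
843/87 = 9 + 20/29 = 9.69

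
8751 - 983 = 7768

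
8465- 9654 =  - 1189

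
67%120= 67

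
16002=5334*3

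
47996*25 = 1199900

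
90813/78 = 30271/26 = 1164.27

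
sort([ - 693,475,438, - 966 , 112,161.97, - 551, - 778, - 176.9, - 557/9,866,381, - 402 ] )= [  -  966,-778, - 693, - 551, - 402,-176.9, - 557/9, 112, 161.97  ,  381,438,475,866]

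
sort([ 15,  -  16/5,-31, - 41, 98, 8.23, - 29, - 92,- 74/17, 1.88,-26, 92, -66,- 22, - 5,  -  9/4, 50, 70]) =[ - 92,- 66,- 41, - 31 ,- 29,-26,  -  22, - 5, -74/17, - 16/5, - 9/4, 1.88, 8.23, 15, 50,70, 92, 98]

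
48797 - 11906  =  36891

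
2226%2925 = 2226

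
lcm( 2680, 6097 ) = 243880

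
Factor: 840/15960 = 19^( - 1) = 1/19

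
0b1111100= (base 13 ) 97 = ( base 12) a4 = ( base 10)124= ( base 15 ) 84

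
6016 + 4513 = 10529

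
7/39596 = 7/39596 = 0.00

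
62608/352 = 177+ 19/22=177.86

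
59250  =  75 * 790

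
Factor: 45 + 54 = 99 = 3^2 * 11^1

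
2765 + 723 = 3488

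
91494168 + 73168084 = 164662252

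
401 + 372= 773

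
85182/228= 14197/38 = 373.61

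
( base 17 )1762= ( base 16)1b80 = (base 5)211130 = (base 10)7040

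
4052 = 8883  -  4831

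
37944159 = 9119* 4161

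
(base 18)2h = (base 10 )53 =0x35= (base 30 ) 1N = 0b110101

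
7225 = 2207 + 5018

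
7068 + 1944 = 9012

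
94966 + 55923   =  150889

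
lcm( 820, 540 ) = 22140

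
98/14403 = 98/14403 = 0.01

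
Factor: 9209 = 9209^1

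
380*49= 18620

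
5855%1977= 1901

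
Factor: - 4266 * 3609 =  - 2^1 *3^5*79^1 * 401^1 = -  15395994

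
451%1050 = 451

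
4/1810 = 2/905 = 0.00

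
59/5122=59/5122  =  0.01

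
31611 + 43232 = 74843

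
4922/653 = 7 + 351/653 = 7.54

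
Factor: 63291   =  3^1*17^2  *73^1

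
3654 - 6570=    - 2916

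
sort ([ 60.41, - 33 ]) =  [ - 33,60.41]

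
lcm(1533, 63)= 4599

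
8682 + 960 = 9642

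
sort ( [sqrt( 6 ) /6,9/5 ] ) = [ sqrt(6 )/6,9/5]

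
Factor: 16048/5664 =2^( - 1 ) * 3^( - 1 )*17^1= 17/6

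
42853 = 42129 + 724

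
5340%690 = 510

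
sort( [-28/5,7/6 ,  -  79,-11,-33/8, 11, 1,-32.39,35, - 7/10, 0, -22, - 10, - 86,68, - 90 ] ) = [ -90, - 86,-79,-32.39,-22, - 11, - 10, - 28/5,  -  33/8, - 7/10, 0,1,7/6, 11, 35,68 ]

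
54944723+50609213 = 105553936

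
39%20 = 19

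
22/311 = 22/311 = 0.07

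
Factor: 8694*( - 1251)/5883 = - 3625398/1961 = - 2^1 * 3^4*7^1*23^1 * 37^ ( - 1)*53^(-1)*139^1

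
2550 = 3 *850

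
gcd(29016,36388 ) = 4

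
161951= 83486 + 78465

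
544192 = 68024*8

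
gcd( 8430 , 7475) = 5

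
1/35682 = 1/35682 = 0.00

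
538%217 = 104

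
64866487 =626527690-561661203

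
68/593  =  68/593=0.11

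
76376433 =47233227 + 29143206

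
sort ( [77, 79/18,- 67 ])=[ - 67,79/18,77]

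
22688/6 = 11344/3 = 3781.33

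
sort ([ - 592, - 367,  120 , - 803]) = [ - 803, - 592, - 367,120 ] 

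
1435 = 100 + 1335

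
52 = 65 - 13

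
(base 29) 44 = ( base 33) 3L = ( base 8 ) 170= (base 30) 40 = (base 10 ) 120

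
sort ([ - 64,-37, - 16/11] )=[ - 64, - 37, - 16/11 ] 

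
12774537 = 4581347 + 8193190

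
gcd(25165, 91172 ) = 1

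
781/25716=781/25716= 0.03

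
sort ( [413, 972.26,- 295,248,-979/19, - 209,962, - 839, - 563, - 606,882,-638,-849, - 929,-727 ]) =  [ - 929, - 849, - 839,- 727, -638, - 606, - 563, - 295 , - 209, - 979/19, 248 , 413,882,962,  972.26]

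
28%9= 1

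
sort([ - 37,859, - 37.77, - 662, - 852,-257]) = [ - 852, - 662, - 257, - 37.77,-37,859 ] 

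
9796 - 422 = 9374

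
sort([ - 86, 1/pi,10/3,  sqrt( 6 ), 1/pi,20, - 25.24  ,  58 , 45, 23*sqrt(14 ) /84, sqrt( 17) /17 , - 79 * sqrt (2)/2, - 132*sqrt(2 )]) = [ - 132* sqrt( 2), - 86, - 79*sqrt(2)/2, - 25.24, sqrt( 17) /17, 1/pi, 1/pi, 23*sqrt(14) /84, sqrt (6),10/3, 20,45, 58] 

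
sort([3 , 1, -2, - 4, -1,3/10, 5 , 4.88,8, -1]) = [ - 4, - 2, - 1, - 1, 3/10, 1, 3, 4.88,  5,8] 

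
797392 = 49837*16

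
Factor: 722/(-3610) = -1/5 = -5^( - 1 ) 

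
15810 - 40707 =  - 24897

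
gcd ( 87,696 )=87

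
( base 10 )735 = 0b1011011111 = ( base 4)23133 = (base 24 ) 16F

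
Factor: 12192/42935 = 2^5*3^1*5^(  -  1)*31^( - 1)*127^1*277^( -1) 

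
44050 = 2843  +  41207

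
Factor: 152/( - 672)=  - 19/84 = - 2^(-2) * 3^(-1 )*7^( - 1)*19^1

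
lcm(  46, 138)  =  138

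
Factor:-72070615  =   - 5^1*23^1  *  626701^1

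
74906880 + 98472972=173379852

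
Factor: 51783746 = 2^1*7^1*3698839^1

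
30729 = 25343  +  5386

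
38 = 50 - 12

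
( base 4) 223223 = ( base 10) 2795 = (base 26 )43d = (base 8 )5353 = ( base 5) 42140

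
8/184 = 1/23 = 0.04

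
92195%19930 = 12475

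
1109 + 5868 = 6977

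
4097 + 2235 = 6332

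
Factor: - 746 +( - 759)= - 1505 = - 5^1*7^1*43^1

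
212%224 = 212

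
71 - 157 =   -  86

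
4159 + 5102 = 9261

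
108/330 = 18/55 = 0.33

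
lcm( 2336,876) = 7008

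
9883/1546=9883/1546 = 6.39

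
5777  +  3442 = 9219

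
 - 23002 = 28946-51948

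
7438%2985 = 1468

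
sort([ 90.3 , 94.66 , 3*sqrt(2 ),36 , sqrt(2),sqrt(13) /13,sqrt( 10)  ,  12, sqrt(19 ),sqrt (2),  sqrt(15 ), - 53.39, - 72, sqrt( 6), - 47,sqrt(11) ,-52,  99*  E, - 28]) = [ - 72,  -  53.39, - 52, - 47, - 28,sqrt( 13 ) /13, sqrt ( 2) , sqrt(2 ),  sqrt(6),sqrt( 10),  sqrt( 11),sqrt(15),  3*sqrt(2 ),  sqrt( 19),12 , 36,90.3, 94.66,  99*E]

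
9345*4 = 37380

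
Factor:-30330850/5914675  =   - 2^1*11^1*13^( - 1)*18199^( - 1)*55147^1 = -  1213234/236587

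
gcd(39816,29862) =9954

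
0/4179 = 0 = 0.00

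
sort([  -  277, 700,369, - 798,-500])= [- 798,-500, - 277, 369,700 ]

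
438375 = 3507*125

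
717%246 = 225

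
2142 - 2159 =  - 17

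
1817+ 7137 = 8954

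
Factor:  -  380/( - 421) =2^2*5^1  *  19^1*421^ ( - 1)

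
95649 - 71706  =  23943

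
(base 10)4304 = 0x10d0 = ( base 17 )EF3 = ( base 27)5ob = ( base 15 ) 141e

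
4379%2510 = 1869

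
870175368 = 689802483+180372885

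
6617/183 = 6617/183 =36.16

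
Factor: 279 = 3^2*31^1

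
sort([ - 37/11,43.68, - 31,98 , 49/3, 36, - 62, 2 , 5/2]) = [ - 62, - 31, - 37/11,2,5/2 , 49/3,36,43.68,98] 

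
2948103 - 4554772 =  - 1606669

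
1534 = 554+980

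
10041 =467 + 9574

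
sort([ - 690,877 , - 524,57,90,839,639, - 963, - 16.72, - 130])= [ - 963, - 690, - 524, - 130, - 16.72, 57, 90, 639,839,877 ]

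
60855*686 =41746530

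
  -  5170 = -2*2585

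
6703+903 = 7606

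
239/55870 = 239/55870 = 0.00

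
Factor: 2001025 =5^2*  13^1*47^1*131^1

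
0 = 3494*0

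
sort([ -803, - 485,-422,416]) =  [ - 803, - 485, - 422,416 ]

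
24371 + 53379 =77750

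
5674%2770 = 134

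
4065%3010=1055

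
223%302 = 223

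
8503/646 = 8503/646 = 13.16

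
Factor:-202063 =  - 202063^1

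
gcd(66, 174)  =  6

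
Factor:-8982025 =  -5^2*13^1*29^1*953^1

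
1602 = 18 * 89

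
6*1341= 8046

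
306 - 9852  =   - 9546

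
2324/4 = 581 = 581.00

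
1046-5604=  - 4558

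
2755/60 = 551/12 = 45.92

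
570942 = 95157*6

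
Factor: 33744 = 2^4*3^1*19^1*37^1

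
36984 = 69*536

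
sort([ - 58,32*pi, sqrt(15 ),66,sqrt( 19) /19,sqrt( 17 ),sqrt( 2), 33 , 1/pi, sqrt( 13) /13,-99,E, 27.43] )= [ - 99,- 58, sqrt(19)/19, sqrt(13)/13,1/pi, sqrt( 2) , E,  sqrt( 15), sqrt( 17),27.43, 33, 66, 32*pi]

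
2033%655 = 68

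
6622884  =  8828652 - 2205768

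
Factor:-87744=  - 2^6*3^1*457^1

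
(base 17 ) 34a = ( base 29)13h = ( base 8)1661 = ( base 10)945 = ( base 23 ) 1i2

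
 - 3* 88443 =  - 265329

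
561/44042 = 561/44042 = 0.01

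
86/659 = 86/659 = 0.13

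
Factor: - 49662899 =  - 11^1*13^1 *17^1 * 31^1 * 659^1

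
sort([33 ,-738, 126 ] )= [-738,33,126]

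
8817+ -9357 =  -540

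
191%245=191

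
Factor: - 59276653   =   - 59276653^1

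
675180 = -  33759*(-20 ) 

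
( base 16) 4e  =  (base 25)33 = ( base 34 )2a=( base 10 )78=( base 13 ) 60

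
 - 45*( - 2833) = 127485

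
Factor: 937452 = 2^2*3^1*78121^1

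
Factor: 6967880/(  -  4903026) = - 2^2 * 3^( -1 )*5^1*  19^( - 1)*41^( - 1 )*1049^( - 1 )*174197^1=-3483940/2451513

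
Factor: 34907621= 7^1*113^1*44131^1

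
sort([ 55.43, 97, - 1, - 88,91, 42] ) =[ - 88, - 1, 42, 55.43,91,97] 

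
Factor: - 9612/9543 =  - 2^2*3^2*89^1*3181^(-1) =- 3204/3181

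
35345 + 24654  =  59999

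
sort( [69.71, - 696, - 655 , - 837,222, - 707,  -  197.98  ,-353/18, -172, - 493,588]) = [-837,  -  707,  -  696, - 655,-493, - 197.98,-172, - 353/18,69.71,222,588 ]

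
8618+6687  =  15305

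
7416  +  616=8032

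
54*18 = 972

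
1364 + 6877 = 8241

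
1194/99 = 398/33 = 12.06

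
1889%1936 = 1889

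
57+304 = 361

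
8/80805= 8/80805=0.00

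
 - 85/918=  - 5/54=- 0.09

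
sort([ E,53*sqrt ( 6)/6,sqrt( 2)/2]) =[ sqrt( 2) /2,E, 53*sqrt (6) /6] 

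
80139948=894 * 89642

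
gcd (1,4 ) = 1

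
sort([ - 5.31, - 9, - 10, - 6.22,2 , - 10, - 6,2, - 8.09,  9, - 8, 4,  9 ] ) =[ - 10, - 10 , - 9, - 8.09, - 8, - 6.22,-6 , - 5.31,2,  2, 4,9,  9]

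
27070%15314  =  11756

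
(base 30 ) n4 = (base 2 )1010110110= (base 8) 1266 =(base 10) 694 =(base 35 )jt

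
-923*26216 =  - 24197368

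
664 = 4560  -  3896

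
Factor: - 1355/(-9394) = 2^( - 1 )*5^1 * 7^( - 1) *11^(  -  1)*61^(  -  1 )*271^1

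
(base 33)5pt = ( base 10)6299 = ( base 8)14233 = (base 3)22122022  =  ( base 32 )64R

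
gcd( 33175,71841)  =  1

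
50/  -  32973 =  - 50/32973 = -0.00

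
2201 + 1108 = 3309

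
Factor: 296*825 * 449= 109645800 = 2^3*3^1*5^2* 11^1*37^1*449^1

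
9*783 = 7047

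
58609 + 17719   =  76328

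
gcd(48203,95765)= 1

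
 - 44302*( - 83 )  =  3677066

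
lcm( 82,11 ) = 902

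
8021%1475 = 646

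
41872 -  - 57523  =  99395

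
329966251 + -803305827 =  - 473339576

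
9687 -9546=141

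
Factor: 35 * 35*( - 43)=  - 52675 = -5^2*7^2*43^1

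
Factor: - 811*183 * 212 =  - 2^2 * 3^1 *53^1 * 61^1*811^1 = - 31463556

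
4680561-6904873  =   - 2224312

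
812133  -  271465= 540668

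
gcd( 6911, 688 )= 1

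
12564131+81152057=93716188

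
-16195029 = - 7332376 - 8862653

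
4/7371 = 4/7371 = 0.00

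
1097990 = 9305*118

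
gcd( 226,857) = 1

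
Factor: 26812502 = 2^1*17^1*788603^1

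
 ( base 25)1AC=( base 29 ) 11h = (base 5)12022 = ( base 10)887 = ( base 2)1101110111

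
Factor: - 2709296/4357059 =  - 2^4*3^( - 1)*7^( - 1 )* 29^1*5839^1*207479^( - 1 ) 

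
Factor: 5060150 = 2^1*5^2 * 101203^1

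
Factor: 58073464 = 2^3*59^1*61^1*2017^1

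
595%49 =7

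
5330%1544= 698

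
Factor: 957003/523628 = 2^(- 2)*3^1 * 7^( - 1 )*18701^( - 1)* 319001^1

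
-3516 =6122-9638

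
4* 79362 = 317448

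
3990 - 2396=1594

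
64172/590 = 32086/295 =108.77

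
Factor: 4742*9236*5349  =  234270752088 = 2^3*3^1*1783^1 * 2309^1 * 2371^1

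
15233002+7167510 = 22400512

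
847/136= 6 + 31/136 = 6.23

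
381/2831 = 381/2831= 0.13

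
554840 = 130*4268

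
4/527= 4/527= 0.01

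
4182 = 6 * 697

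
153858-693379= - 539521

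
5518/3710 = 2759/1855 = 1.49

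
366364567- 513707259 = - 147342692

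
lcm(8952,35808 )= 35808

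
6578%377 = 169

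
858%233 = 159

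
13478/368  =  36 + 5/8  =  36.62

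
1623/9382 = 1623/9382= 0.17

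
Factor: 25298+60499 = 85797 = 3^2*9533^1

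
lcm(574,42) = 1722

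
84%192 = 84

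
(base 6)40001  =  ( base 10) 5185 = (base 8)12101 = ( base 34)4gh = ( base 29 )64N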